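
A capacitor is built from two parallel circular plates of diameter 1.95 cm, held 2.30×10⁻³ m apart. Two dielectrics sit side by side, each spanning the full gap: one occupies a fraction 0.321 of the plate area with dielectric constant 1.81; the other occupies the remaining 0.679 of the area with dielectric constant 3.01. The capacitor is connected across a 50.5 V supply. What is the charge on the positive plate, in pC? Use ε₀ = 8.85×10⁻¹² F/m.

152 pC

A = π(1.95/2 cm)² = 2.99×10⁻⁴ m².
Side-by-side slabs ⇒ two capacitors in parallel, each spanning the full gap.
C₁ = κ₁ε₀A₁/d = 1.81 × 8.85×10⁻¹² × 9.59×10⁻⁵ / 2.30×10⁻³ = 6.68×10⁻¹³ F.
C₂ = κ₂ε₀A₂/d = 3.01 × 8.85×10⁻¹² × 2.03×10⁻⁴ / 2.30×10⁻³ = 2.35×10⁻¹² F.
C = C₁ + C₂ = 3.02×10⁻¹² F.
Q = CV = 3.02×10⁻¹² × 50.5 = 1.52×10⁻¹⁰ C.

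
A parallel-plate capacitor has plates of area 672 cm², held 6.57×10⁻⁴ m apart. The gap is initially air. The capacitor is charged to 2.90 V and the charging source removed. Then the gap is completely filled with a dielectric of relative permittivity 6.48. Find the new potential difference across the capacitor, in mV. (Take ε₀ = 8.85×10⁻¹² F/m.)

V ≈ 448 mV

A = 672 cm² = 6.72×10⁻² m².
Initially C₁ = ε₀A/d = 8.85×10⁻¹² × 6.72×10⁻² / 6.57×10⁻⁴ = 9.05×10⁻¹⁰ F.
V₁ = 2.90 V.
Isolated ⇒ Q is held fixed. C₂ = 6.48 C₁ and V = Q/C, so V₂/V₁ = C₁/C₂ = 0.154.
V₂ = 0.154 × 2.90 = 0.448 V.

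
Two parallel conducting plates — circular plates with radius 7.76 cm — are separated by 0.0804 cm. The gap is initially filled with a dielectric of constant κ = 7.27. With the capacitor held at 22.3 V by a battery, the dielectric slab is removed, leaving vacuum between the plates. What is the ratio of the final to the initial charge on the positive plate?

Q₂/Q₁ ≈ 0.138

Battery connected ⇒ V is held fixed.
C₂ = 0.138 C₁ and Q = CV, so Q₂/Q₁ = C₂/C₁ = 0.138.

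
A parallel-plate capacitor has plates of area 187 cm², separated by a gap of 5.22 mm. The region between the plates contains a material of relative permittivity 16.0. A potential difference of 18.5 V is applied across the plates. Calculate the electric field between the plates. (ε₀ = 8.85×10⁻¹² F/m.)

E = V/d = 18.5 / 5.22×10⁻³ = 3.54×10³ V/m.

E ≈ 3.54 V/mm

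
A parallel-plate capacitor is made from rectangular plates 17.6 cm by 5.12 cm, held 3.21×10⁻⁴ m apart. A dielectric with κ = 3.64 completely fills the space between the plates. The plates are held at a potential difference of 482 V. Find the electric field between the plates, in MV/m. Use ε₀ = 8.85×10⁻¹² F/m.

1.50 MV/m

E = V/d = 482 / 3.21×10⁻⁴ = 1.50×10⁶ V/m.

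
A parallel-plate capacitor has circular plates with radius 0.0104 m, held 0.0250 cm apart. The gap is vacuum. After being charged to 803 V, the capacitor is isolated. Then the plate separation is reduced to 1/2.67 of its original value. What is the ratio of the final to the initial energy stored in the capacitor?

0.375

Isolated ⇒ Q is held fixed.
C₂ = 2.67 C₁ and U = Q²/(2C), so U₂/U₁ = C₁/C₂ = 0.375.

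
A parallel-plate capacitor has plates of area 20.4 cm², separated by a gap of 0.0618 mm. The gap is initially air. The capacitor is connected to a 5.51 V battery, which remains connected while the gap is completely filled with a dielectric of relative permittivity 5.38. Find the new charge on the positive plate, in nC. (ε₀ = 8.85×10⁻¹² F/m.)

Q ≈ 8.66 nC

A = 20.4 cm² = 2.04×10⁻³ m².
Initially C₁ = ε₀A/d = 8.85×10⁻¹² × 2.04×10⁻³ / 6.18×10⁻⁵ = 2.92×10⁻¹⁰ F.
Q₁ = 1.61×10⁻⁹ C.
Battery connected ⇒ V is held fixed. C₂ = 5.38 C₁ and Q = CV, so Q₂/Q₁ = C₂/C₁ = 5.38.
Q₂ = 5.38 × 1.61×10⁻⁹ = 8.66×10⁻⁹ C.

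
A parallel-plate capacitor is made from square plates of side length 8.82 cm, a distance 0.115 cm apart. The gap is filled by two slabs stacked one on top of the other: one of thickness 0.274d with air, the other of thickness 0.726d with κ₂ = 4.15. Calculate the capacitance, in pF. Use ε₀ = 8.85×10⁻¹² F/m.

C ≈ 133 pF

A = (8.82 cm)² = 7.78×10⁻³ m².
Stacked slabs ⇒ two capacitors in series, each with the full plate area.
C₁ = κ₁ε₀A/d₁ = 1.00 × 8.85×10⁻¹² × 7.78×10⁻³ / 3.15×10⁻⁴ = 2.18×10⁻¹⁰ F.
C₂ = κ₂ε₀A/d₂ = 4.15 × 8.85×10⁻¹² × 7.78×10⁻³ / 8.35×10⁻⁴ = 3.42×10⁻¹⁰ F.
C = (1/C₁ + 1/C₂)⁻¹ = 1.33×10⁻¹⁰ F.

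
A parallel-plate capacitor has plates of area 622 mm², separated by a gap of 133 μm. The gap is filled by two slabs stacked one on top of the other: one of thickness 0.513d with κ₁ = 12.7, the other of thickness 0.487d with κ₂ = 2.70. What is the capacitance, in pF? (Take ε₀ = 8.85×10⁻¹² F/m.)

C ≈ 187 pF

A = 622 mm² = 6.22×10⁻⁴ m².
Stacked slabs ⇒ two capacitors in series, each with the full plate area.
C₁ = κ₁ε₀A/d₁ = 12.7 × 8.85×10⁻¹² × 6.22×10⁻⁴ / 6.82×10⁻⁵ = 1.02×10⁻⁹ F.
C₂ = κ₂ε₀A/d₂ = 2.70 × 8.85×10⁻¹² × 6.22×10⁻⁴ / 6.48×10⁻⁵ = 2.29×10⁻¹⁰ F.
C = (1/C₁ + 1/C₂)⁻¹ = 1.87×10⁻¹⁰ F.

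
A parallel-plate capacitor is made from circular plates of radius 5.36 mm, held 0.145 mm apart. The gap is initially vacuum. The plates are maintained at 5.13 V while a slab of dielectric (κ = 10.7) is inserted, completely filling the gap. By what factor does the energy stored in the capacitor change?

10.7

Battery connected ⇒ V is held fixed.
C₂ = 10.7 C₁ and U = ½CV², so U₂/U₁ = C₂/C₁ = 10.7.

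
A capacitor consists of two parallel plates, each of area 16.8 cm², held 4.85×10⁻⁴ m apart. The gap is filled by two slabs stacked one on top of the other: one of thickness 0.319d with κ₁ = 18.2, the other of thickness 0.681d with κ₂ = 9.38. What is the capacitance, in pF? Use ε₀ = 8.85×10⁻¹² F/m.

C ≈ 340 pF

A = 16.8 cm² = 1.68×10⁻³ m².
Stacked slabs ⇒ two capacitors in series, each with the full plate area.
C₁ = κ₁ε₀A/d₁ = 18.2 × 8.85×10⁻¹² × 1.68×10⁻³ / 1.55×10⁻⁴ = 1.75×10⁻⁹ F.
C₂ = κ₂ε₀A/d₂ = 9.38 × 8.85×10⁻¹² × 1.68×10⁻³ / 3.30×10⁻⁴ = 4.22×10⁻¹⁰ F.
C = (1/C₁ + 1/C₂)⁻¹ = 3.40×10⁻¹⁰ F.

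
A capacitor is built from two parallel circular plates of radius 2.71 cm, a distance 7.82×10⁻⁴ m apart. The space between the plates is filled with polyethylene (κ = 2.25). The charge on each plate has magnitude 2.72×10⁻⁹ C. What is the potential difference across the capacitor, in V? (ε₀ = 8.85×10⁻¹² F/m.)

46.3 V

A = π(2.71 cm)² = 2.31×10⁻³ m².
C = κε₀A/d = 2.25 × 8.85×10⁻¹² × 2.31×10⁻³ / 7.82×10⁻⁴ = 5.87×10⁻¹¹ F.
V = Q/C = 2.72×10⁻⁹ / 5.87×10⁻¹¹ = 46.3 V.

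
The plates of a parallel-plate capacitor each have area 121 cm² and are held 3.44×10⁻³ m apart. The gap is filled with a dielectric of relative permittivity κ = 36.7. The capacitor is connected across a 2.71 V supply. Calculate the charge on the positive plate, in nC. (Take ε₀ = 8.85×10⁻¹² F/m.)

3.10 nC

A = 121 cm² = 1.21×10⁻² m².
C = κε₀A/d = 36.7 × 8.85×10⁻¹² × 1.21×10⁻² / 3.44×10⁻³ = 1.14×10⁻⁹ F.
Q = CV = 1.14×10⁻⁹ × 2.71 = 3.10×10⁻⁹ C.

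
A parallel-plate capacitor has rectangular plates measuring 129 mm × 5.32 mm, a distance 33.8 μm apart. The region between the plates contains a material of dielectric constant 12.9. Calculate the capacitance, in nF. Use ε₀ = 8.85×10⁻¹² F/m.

2.32 nF

A = 129 × 5.32 mm² = 6.86×10⁻⁴ m².
C = κε₀A/d = 12.9 × 8.85×10⁻¹² × 6.86×10⁻⁴ / 3.38×10⁻⁵ = 2.32×10⁻⁹ F.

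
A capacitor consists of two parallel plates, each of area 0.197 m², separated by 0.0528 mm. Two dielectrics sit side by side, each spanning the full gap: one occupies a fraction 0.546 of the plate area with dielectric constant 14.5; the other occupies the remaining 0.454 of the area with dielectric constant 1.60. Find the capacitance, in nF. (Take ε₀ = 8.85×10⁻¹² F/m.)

Side-by-side slabs ⇒ two capacitors in parallel, each spanning the full gap.
C₁ = κ₁ε₀A₁/d = 14.5 × 8.85×10⁻¹² × 0.108 / 5.28×10⁻⁵ = 2.61×10⁻⁷ F.
C₂ = κ₂ε₀A₂/d = 1.60 × 8.85×10⁻¹² × 8.94×10⁻² / 5.28×10⁻⁵ = 2.40×10⁻⁸ F.
C = C₁ + C₂ = 2.85×10⁻⁷ F.

285 nF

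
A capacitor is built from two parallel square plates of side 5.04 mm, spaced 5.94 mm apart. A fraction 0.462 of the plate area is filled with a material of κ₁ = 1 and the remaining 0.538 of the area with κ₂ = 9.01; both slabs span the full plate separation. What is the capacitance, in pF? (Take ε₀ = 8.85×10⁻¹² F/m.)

A = (5.04 mm)² = 2.54×10⁻⁵ m².
Side-by-side slabs ⇒ two capacitors in parallel, each spanning the full gap.
C₁ = κ₁ε₀A₁/d = 1.00 × 8.85×10⁻¹² × 1.17×10⁻⁵ / 5.94×10⁻³ = 1.75×10⁻¹⁴ F.
C₂ = κ₂ε₀A₂/d = 9.01 × 8.85×10⁻¹² × 1.37×10⁻⁵ / 5.94×10⁻³ = 1.83×10⁻¹³ F.
C = C₁ + C₂ = 2.01×10⁻¹³ F.

C ≈ 0.201 pF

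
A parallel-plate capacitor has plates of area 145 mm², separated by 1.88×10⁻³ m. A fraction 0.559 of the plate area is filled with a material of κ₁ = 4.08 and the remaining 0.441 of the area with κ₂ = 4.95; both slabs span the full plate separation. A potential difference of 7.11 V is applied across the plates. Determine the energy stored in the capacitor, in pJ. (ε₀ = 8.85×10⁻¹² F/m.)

U ≈ 77.0 pJ

A = 145 mm² = 1.45×10⁻⁴ m².
Side-by-side slabs ⇒ two capacitors in parallel, each spanning the full gap.
C₁ = κ₁ε₀A₁/d = 4.08 × 8.85×10⁻¹² × 8.11×10⁻⁵ / 1.88×10⁻³ = 1.56×10⁻¹² F.
C₂ = κ₂ε₀A₂/d = 4.95 × 8.85×10⁻¹² × 6.39×10⁻⁵ / 1.88×10⁻³ = 1.49×10⁻¹² F.
C = C₁ + C₂ = 3.05×10⁻¹² F.
U = ½CV² = ½ × 3.05×10⁻¹² × (7.11)² = 7.70×10⁻¹¹ J.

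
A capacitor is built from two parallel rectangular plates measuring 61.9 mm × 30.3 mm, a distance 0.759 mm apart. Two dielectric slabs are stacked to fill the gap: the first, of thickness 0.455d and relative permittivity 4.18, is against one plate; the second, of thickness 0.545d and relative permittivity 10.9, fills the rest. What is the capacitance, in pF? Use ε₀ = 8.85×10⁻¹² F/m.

138 pF

A = 61.9 × 30.3 mm² = 1.88×10⁻³ m².
Stacked slabs ⇒ two capacitors in series, each with the full plate area.
C₁ = κ₁ε₀A/d₁ = 4.18 × 8.85×10⁻¹² × 1.88×10⁻³ / 3.45×10⁻⁴ = 2.01×10⁻¹⁰ F.
C₂ = κ₂ε₀A/d₂ = 10.9 × 8.85×10⁻¹² × 1.88×10⁻³ / 4.14×10⁻⁴ = 4.37×10⁻¹⁰ F.
C = (1/C₁ + 1/C₂)⁻¹ = 1.38×10⁻¹⁰ F.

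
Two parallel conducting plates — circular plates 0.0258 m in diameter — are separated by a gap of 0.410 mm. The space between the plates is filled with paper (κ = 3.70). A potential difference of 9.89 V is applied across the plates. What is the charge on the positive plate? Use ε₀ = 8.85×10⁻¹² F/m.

Q ≈ 413 pC

A = π(0.0258/2 m)² = 5.23×10⁻⁴ m².
C = κε₀A/d = 3.70 × 8.85×10⁻¹² × 5.23×10⁻⁴ / 4.10×10⁻⁴ = 4.18×10⁻¹¹ F.
Q = CV = 4.18×10⁻¹¹ × 9.89 = 4.13×10⁻¹⁰ C.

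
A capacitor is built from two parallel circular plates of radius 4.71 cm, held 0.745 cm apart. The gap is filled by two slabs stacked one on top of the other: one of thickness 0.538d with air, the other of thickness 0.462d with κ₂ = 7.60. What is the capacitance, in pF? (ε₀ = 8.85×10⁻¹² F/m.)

A = π(4.71 cm)² = 6.97×10⁻³ m².
Stacked slabs ⇒ two capacitors in series, each with the full plate area.
C₁ = κ₁ε₀A/d₁ = 1.00 × 8.85×10⁻¹² × 6.97×10⁻³ / 4.01×10⁻³ = 1.54×10⁻¹¹ F.
C₂ = κ₂ε₀A/d₂ = 7.60 × 8.85×10⁻¹² × 6.97×10⁻³ / 3.44×10⁻³ = 1.36×10⁻¹⁰ F.
C = (1/C₁ + 1/C₂)⁻¹ = 1.38×10⁻¹¹ F.

C ≈ 13.8 pF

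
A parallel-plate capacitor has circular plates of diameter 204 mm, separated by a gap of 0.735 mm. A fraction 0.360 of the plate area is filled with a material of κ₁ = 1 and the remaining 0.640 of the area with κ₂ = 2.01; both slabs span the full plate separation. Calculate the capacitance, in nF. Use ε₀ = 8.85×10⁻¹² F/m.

0.648 nF

A = π(204/2 mm)² = 3.27×10⁻² m².
Side-by-side slabs ⇒ two capacitors in parallel, each spanning the full gap.
C₁ = κ₁ε₀A₁/d = 1.00 × 8.85×10⁻¹² × 1.18×10⁻² / 7.35×10⁻⁴ = 1.42×10⁻¹⁰ F.
C₂ = κ₂ε₀A₂/d = 2.01 × 8.85×10⁻¹² × 2.09×10⁻² / 7.35×10⁻⁴ = 5.06×10⁻¹⁰ F.
C = C₁ + C₂ = 6.48×10⁻¹⁰ F.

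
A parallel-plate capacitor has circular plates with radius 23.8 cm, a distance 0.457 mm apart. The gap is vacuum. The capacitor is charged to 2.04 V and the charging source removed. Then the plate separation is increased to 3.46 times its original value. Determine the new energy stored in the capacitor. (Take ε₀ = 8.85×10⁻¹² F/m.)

24.8 nJ

A = π(23.8 cm)² = 0.178 m².
Initially C₁ = ε₀A/d = 8.85×10⁻¹² × 0.178 / 4.57×10⁻⁴ = 3.45×10⁻⁹ F.
U₁ = 7.17×10⁻⁹ J.
Isolated ⇒ Q is held fixed. C₂ = 0.289 C₁ and U = Q²/(2C), so U₂/U₁ = C₁/C₂ = 3.46.
U₂ = 3.46 × 7.17×10⁻⁹ = 2.48×10⁻⁸ J.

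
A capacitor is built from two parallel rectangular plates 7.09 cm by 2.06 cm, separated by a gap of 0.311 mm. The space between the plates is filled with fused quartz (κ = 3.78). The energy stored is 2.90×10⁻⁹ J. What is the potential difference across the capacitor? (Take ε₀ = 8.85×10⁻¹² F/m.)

6.08 V

A = 7.09 × 2.06 cm² = 1.46×10⁻³ m².
C = κε₀A/d = 3.78 × 8.85×10⁻¹² × 1.46×10⁻³ / 3.11×10⁻⁴ = 1.57×10⁻¹⁰ F.
V = √(2U/C) = √(2 × 2.90×10⁻⁹ / 1.57×10⁻¹⁰) = 6.08 V.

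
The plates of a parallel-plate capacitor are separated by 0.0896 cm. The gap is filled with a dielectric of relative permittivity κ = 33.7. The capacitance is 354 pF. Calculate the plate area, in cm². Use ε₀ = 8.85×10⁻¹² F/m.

A ≈ 10.6 cm²

A = Cd/(κε₀) = 3.54×10⁻¹⁰ × 8.96×10⁻⁴ / (33.7 × 8.85×10⁻¹²) = 1.06×10⁻³ m².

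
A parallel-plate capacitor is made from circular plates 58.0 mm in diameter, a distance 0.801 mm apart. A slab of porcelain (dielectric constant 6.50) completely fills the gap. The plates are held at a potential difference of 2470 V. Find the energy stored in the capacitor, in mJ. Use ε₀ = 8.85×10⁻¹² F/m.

A = π(58.0/2 mm)² = 2.64×10⁻³ m².
C = κε₀A/d = 6.50 × 8.85×10⁻¹² × 2.64×10⁻³ / 8.01×10⁻⁴ = 1.90×10⁻¹⁰ F.
U = ½CV² = ½ × 1.90×10⁻¹⁰ × (2470)² = 5.79×10⁻⁴ J.

0.579 mJ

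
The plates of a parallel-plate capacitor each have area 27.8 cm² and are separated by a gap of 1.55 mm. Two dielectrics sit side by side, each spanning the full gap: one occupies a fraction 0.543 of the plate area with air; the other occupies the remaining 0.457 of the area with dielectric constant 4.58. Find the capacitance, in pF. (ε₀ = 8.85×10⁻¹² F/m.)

C ≈ 41.8 pF

A = 27.8 cm² = 2.78×10⁻³ m².
Side-by-side slabs ⇒ two capacitors in parallel, each spanning the full gap.
C₁ = κ₁ε₀A₁/d = 1.00 × 8.85×10⁻¹² × 1.51×10⁻³ / 1.55×10⁻³ = 8.62×10⁻¹² F.
C₂ = κ₂ε₀A₂/d = 4.58 × 8.85×10⁻¹² × 1.27×10⁻³ / 1.55×10⁻³ = 3.32×10⁻¹¹ F.
C = C₁ + C₂ = 4.18×10⁻¹¹ F.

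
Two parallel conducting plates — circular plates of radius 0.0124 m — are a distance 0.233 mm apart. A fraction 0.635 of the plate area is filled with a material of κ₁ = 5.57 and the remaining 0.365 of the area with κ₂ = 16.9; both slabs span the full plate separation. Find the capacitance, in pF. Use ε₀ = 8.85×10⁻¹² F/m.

A = π(0.0124 m)² = 4.83×10⁻⁴ m².
Side-by-side slabs ⇒ two capacitors in parallel, each spanning the full gap.
C₁ = κ₁ε₀A₁/d = 5.57 × 8.85×10⁻¹² × 3.07×10⁻⁴ / 2.33×10⁻⁴ = 6.49×10⁻¹¹ F.
C₂ = κ₂ε₀A₂/d = 16.9 × 8.85×10⁻¹² × 1.76×10⁻⁴ / 2.33×10⁻⁴ = 1.13×10⁻¹⁰ F.
C = C₁ + C₂ = 1.78×10⁻¹⁰ F.

C ≈ 178 pF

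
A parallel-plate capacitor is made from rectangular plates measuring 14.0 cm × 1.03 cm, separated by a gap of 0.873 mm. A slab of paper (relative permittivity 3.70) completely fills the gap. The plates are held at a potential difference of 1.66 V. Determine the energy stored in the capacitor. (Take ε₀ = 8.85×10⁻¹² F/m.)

U ≈ 74.5 pJ

A = 14.0 × 1.03 cm² = 1.44×10⁻³ m².
C = κε₀A/d = 3.70 × 8.85×10⁻¹² × 1.44×10⁻³ / 8.73×10⁻⁴ = 5.41×10⁻¹¹ F.
U = ½CV² = ½ × 5.41×10⁻¹¹ × (1.66)² = 7.45×10⁻¹¹ J.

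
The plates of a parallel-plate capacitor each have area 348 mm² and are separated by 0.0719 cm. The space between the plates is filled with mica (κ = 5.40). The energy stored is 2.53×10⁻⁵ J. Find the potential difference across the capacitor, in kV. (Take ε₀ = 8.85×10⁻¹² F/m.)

A = 348 mm² = 3.48×10⁻⁴ m².
C = κε₀A/d = 5.40 × 8.85×10⁻¹² × 3.48×10⁻⁴ / 7.19×10⁻⁴ = 2.31×10⁻¹¹ F.
V = √(2U/C) = √(2 × 2.53×10⁻⁵ / 2.31×10⁻¹¹) = 1.48×10³ V.

1.48 kV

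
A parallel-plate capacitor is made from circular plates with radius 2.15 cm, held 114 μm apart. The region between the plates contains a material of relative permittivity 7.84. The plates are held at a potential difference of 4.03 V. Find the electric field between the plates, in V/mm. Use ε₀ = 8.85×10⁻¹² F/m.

E = V/d = 4.03 / 1.14×10⁻⁴ = 3.54×10⁴ V/m.

E ≈ 35.4 V/mm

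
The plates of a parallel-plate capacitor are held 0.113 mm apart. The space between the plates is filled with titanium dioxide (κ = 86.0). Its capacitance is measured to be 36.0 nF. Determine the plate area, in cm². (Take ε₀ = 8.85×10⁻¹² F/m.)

A = Cd/(κε₀) = 3.60×10⁻⁸ × 1.13×10⁻⁴ / (86.0 × 8.85×10⁻¹²) = 5.34×10⁻³ m².

53.4 cm²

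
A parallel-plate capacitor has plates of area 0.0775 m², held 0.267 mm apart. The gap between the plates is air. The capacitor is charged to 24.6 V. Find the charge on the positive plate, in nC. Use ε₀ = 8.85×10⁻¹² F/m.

C = ε₀A/d = 8.85×10⁻¹² × 7.75×10⁻² / 2.67×10⁻⁴ = 2.57×10⁻⁹ F.
Q = CV = 2.57×10⁻⁹ × 24.6 = 6.32×10⁻⁸ C.

63.2 nC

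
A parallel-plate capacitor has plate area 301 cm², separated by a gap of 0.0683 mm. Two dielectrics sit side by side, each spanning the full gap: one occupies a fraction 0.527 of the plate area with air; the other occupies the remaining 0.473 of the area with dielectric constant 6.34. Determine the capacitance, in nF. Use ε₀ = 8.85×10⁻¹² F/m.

A = 301 cm² = 3.01×10⁻² m².
Side-by-side slabs ⇒ two capacitors in parallel, each spanning the full gap.
C₁ = κ₁ε₀A₁/d = 1.00 × 8.85×10⁻¹² × 1.59×10⁻² / 6.83×10⁻⁵ = 2.06×10⁻⁹ F.
C₂ = κ₂ε₀A₂/d = 6.34 × 8.85×10⁻¹² × 1.42×10⁻² / 6.83×10⁻⁵ = 1.17×10⁻⁸ F.
C = C₁ + C₂ = 1.38×10⁻⁸ F.

C ≈ 13.8 nF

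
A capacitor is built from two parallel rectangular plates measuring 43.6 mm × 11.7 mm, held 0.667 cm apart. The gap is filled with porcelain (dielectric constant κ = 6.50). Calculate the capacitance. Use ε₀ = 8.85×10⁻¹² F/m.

C ≈ 4.40 pF

A = 43.6 × 11.7 mm² = 5.10×10⁻⁴ m².
C = κε₀A/d = 6.50 × 8.85×10⁻¹² × 5.10×10⁻⁴ / 6.67×10⁻³ = 4.40×10⁻¹² F.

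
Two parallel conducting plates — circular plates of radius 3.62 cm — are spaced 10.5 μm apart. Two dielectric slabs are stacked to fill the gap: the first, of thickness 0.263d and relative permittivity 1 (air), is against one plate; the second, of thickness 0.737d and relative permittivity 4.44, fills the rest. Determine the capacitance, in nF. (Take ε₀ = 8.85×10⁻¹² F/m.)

8.09 nF

A = π(3.62 cm)² = 4.12×10⁻³ m².
Stacked slabs ⇒ two capacitors in series, each with the full plate area.
C₁ = κ₁ε₀A/d₁ = 1.00 × 8.85×10⁻¹² × 4.12×10⁻³ / 2.76×10⁻⁶ = 1.32×10⁻⁸ F.
C₂ = κ₂ε₀A/d₂ = 4.44 × 8.85×10⁻¹² × 4.12×10⁻³ / 7.74×10⁻⁶ = 2.09×10⁻⁸ F.
C = (1/C₁ + 1/C₂)⁻¹ = 8.09×10⁻⁹ F.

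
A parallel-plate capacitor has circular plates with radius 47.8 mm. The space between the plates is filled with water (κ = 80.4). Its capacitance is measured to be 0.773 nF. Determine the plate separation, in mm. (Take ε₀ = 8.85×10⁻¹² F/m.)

A = π(47.8 mm)² = 7.18×10⁻³ m².
d = κε₀A/C = 80.4 × 8.85×10⁻¹² × 7.18×10⁻³ / 7.73×10⁻¹⁰ = 6.61×10⁻³ m.

d ≈ 6.61 mm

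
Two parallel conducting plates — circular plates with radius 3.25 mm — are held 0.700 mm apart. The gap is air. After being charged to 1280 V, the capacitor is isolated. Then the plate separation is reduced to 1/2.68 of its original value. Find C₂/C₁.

C₂/C₁ ≈ 2.68

C = ε₀A/d scales as 1/d, so C₂/C₁ = d₁/d₂ = 2.68.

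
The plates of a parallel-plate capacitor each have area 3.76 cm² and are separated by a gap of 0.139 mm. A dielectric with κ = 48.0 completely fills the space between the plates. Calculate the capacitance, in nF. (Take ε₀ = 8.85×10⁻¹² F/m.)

A = 3.76 cm² = 3.76×10⁻⁴ m².
C = κε₀A/d = 48.0 × 8.85×10⁻¹² × 3.76×10⁻⁴ / 1.39×10⁻⁴ = 1.15×10⁻⁹ F.

C ≈ 1.15 nF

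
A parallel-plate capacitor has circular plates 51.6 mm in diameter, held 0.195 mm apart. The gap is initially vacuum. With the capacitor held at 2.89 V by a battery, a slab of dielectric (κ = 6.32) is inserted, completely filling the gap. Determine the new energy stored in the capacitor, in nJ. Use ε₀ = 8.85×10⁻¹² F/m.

U ≈ 2.50 nJ

A = π(51.6/2 mm)² = 2.09×10⁻³ m².
Initially C₁ = ε₀A/d = 8.85×10⁻¹² × 2.09×10⁻³ / 1.95×10⁻⁴ = 9.49×10⁻¹¹ F.
U₁ = 3.96×10⁻¹⁰ J.
Battery connected ⇒ V is held fixed. C₂ = 6.32 C₁ and U = ½CV², so U₂/U₁ = C₂/C₁ = 6.32.
U₂ = 6.32 × 3.96×10⁻¹⁰ = 2.50×10⁻⁹ J.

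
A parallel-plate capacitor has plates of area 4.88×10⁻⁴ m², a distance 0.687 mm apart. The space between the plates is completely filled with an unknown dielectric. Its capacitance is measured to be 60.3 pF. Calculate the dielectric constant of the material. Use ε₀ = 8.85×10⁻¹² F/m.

κ = Cd/(ε₀A) = 6.03×10⁻¹¹ × 6.87×10⁻⁴ / (8.85×10⁻¹² × 4.88×10⁻⁴) = 9.59.

κ ≈ 9.59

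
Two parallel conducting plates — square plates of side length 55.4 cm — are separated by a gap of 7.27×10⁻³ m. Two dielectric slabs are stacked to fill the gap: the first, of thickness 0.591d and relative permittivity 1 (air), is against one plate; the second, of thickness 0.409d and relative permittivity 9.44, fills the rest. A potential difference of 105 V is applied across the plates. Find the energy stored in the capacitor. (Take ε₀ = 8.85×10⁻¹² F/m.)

A = (55.4 cm)² = 0.307 m².
Stacked slabs ⇒ two capacitors in series, each with the full plate area.
C₁ = κ₁ε₀A/d₁ = 1.00 × 8.85×10⁻¹² × 0.307 / 4.30×10⁻³ = 6.32×10⁻¹⁰ F.
C₂ = κ₂ε₀A/d₂ = 9.44 × 8.85×10⁻¹² × 0.307 / 2.97×10⁻³ = 8.62×10⁻⁹ F.
C = (1/C₁ + 1/C₂)⁻¹ = 5.89×10⁻¹⁰ F.
U = ½CV² = ½ × 5.89×10⁻¹⁰ × (105)² = 3.25×10⁻⁶ J.

3.25 μJ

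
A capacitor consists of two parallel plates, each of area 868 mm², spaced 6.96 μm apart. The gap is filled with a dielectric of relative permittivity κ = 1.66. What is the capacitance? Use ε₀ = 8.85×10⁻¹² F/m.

C ≈ 1.83 nF

A = 868 mm² = 8.68×10⁻⁴ m².
C = κε₀A/d = 1.66 × 8.85×10⁻¹² × 8.68×10⁻⁴ / 6.96×10⁻⁶ = 1.83×10⁻⁹ F.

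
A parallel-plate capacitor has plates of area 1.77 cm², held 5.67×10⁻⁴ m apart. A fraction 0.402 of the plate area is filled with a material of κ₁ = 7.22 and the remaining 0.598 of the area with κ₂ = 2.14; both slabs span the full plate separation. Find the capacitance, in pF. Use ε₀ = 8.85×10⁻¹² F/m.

11.6 pF

A = 1.77 cm² = 1.77×10⁻⁴ m².
Side-by-side slabs ⇒ two capacitors in parallel, each spanning the full gap.
C₁ = κ₁ε₀A₁/d = 7.22 × 8.85×10⁻¹² × 7.12×10⁻⁵ / 5.67×10⁻⁴ = 8.02×10⁻¹² F.
C₂ = κ₂ε₀A₂/d = 2.14 × 8.85×10⁻¹² × 1.06×10⁻⁴ / 5.67×10⁻⁴ = 3.54×10⁻¹² F.
C = C₁ + C₂ = 1.16×10⁻¹¹ F.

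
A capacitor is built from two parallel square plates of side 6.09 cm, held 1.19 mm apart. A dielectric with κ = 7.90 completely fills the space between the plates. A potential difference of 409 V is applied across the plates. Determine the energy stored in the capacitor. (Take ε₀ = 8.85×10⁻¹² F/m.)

A = (6.09 cm)² = 3.71×10⁻³ m².
C = κε₀A/d = 7.90 × 8.85×10⁻¹² × 3.71×10⁻³ / 1.19×10⁻³ = 2.18×10⁻¹⁰ F.
U = ½CV² = ½ × 2.18×10⁻¹⁰ × (409)² = 1.82×10⁻⁵ J.

U ≈ 18.2 μJ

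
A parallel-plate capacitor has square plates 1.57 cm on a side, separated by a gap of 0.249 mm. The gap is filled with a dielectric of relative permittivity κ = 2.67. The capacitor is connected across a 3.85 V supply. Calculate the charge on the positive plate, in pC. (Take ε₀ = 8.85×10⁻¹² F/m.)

A = (1.57 cm)² = 2.46×10⁻⁴ m².
C = κε₀A/d = 2.67 × 8.85×10⁻¹² × 2.46×10⁻⁴ / 2.49×10⁻⁴ = 2.34×10⁻¹¹ F.
Q = CV = 2.34×10⁻¹¹ × 3.85 = 9.01×10⁻¹¹ C.

Q ≈ 90.1 pC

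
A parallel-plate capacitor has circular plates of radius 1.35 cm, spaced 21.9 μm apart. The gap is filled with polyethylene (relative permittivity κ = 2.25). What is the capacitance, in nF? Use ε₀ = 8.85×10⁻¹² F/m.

A = π(1.35 cm)² = 5.73×10⁻⁴ m².
C = κε₀A/d = 2.25 × 8.85×10⁻¹² × 5.73×10⁻⁴ / 2.19×10⁻⁵ = 5.21×10⁻¹⁰ F.

C ≈ 0.521 nF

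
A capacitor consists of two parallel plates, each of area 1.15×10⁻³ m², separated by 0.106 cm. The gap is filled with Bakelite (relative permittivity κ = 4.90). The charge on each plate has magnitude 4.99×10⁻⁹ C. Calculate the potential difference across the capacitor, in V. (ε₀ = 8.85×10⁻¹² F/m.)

C = κε₀A/d = 4.90 × 8.85×10⁻¹² × 1.15×10⁻³ / 1.06×10⁻³ = 4.70×10⁻¹¹ F.
V = Q/C = 4.99×10⁻⁹ / 4.70×10⁻¹¹ = 1.06×10² V.

106 V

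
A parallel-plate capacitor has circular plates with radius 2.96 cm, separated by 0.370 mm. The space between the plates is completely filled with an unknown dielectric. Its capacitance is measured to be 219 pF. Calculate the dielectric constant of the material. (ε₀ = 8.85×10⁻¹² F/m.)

κ ≈ 3.33

A = π(2.96 cm)² = 2.75×10⁻³ m².
κ = Cd/(ε₀A) = 2.19×10⁻¹⁰ × 3.70×10⁻⁴ / (8.85×10⁻¹² × 2.75×10⁻³) = 3.33.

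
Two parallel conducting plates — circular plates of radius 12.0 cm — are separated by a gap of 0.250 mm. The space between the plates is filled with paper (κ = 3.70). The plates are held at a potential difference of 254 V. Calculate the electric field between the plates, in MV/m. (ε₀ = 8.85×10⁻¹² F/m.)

1.02 MV/m

E = V/d = 254 / 2.50×10⁻⁴ = 1.02×10⁶ V/m.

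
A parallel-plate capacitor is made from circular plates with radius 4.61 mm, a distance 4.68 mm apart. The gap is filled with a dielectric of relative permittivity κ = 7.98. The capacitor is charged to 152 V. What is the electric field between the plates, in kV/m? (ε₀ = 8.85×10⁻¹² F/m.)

E = V/d = 152 / 4.68×10⁻³ = 3.25×10⁴ V/m.

E ≈ 32.5 kV/m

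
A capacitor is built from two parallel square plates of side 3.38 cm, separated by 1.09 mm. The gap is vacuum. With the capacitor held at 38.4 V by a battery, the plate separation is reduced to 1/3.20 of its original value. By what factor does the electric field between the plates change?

3.20

Battery connected ⇒ V is held fixed.
E = V/d, so E₂/E₁ = d₁/d₂ = 3.20.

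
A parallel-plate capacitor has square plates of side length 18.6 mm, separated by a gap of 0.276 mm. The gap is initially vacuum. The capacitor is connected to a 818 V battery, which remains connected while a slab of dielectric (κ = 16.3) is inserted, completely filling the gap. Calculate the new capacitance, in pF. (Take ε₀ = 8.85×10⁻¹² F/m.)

181 pF

A = (18.6 mm)² = 3.46×10⁻⁴ m².
Initially C₁ = ε₀A/d = 8.85×10⁻¹² × 3.46×10⁻⁴ / 2.76×10⁻⁴ = 1.11×10⁻¹¹ F.
C = κε₀A/d scales with κ, so C₂/C₁ = κ = 16.3.
C₂ = 16.3 × 1.11×10⁻¹¹ = 1.81×10⁻¹⁰ F.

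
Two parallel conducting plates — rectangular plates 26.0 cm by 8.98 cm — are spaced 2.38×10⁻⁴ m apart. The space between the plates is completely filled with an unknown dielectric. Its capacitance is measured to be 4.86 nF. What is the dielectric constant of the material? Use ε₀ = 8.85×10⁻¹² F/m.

A = 26.0 × 8.98 cm² = 2.33×10⁻² m².
κ = Cd/(ε₀A) = 4.86×10⁻⁹ × 2.38×10⁻⁴ / (8.85×10⁻¹² × 2.33×10⁻²) = 5.60.

5.60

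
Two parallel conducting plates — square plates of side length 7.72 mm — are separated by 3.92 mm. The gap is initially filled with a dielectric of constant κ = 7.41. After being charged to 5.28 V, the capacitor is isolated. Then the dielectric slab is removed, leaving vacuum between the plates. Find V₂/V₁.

V₂/V₁ ≈ 7.41

Isolated ⇒ Q is held fixed.
C₂ = 0.135 C₁ and V = Q/C, so V₂/V₁ = C₁/C₂ = 7.41.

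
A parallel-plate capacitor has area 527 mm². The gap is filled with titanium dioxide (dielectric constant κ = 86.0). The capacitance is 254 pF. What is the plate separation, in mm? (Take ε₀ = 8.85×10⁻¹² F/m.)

A = 527 mm² = 5.27×10⁻⁴ m².
d = κε₀A/C = 86.0 × 8.85×10⁻¹² × 5.27×10⁻⁴ / 2.54×10⁻¹⁰ = 1.58×10⁻³ m.

1.58 mm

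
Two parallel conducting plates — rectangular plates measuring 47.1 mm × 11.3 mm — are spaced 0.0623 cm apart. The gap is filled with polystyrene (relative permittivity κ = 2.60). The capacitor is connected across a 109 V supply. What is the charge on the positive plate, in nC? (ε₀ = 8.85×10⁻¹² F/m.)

Q ≈ 2.14 nC

A = 47.1 × 11.3 mm² = 5.32×10⁻⁴ m².
C = κε₀A/d = 2.60 × 8.85×10⁻¹² × 5.32×10⁻⁴ / 6.23×10⁻⁴ = 1.97×10⁻¹¹ F.
Q = CV = 1.97×10⁻¹¹ × 109 = 2.14×10⁻⁹ C.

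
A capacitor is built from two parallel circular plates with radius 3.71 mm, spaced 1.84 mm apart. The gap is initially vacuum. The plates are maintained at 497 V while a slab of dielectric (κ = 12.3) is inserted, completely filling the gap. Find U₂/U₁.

U₂/U₁ ≈ 12.3

Battery connected ⇒ V is held fixed.
C₂ = 12.3 C₁ and U = ½CV², so U₂/U₁ = C₂/C₁ = 12.3.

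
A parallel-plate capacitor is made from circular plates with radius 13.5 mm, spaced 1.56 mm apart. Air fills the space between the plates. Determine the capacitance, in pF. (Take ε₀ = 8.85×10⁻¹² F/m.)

C ≈ 3.25 pF

A = π(13.5 mm)² = 5.73×10⁻⁴ m².
C = ε₀A/d = 8.85×10⁻¹² × 5.73×10⁻⁴ / 1.56×10⁻³ = 3.25×10⁻¹² F.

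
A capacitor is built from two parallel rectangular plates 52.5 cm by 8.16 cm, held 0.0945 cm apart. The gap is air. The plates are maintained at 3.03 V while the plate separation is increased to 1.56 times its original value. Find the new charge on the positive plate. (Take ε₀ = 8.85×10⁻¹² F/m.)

0.779 nC

A = 52.5 × 8.16 cm² = 4.28×10⁻² m².
Initially C₁ = ε₀A/d = 8.85×10⁻¹² × 4.28×10⁻² / 9.45×10⁻⁴ = 4.01×10⁻¹⁰ F.
Q₁ = 1.22×10⁻⁹ C.
Battery connected ⇒ V is held fixed. C₂ = 0.641 C₁ and Q = CV, so Q₂/Q₁ = C₂/C₁ = 0.641.
Q₂ = 0.641 × 1.22×10⁻⁹ = 7.79×10⁻¹⁰ C.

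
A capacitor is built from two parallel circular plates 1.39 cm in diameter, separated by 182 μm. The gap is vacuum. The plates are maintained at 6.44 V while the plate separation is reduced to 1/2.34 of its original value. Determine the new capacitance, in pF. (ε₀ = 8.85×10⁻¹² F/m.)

A = π(1.39/2 cm)² = 1.52×10⁻⁴ m².
Initially C₁ = ε₀A/d = 8.85×10⁻¹² × 1.52×10⁻⁴ / 1.82×10⁻⁴ = 7.38×10⁻¹² F.
C = ε₀A/d scales as 1/d, so C₂/C₁ = d₁/d₂ = 2.34.
C₂ = 2.34 × 7.38×10⁻¹² = 1.73×10⁻¹¹ F.

C ≈ 17.3 pF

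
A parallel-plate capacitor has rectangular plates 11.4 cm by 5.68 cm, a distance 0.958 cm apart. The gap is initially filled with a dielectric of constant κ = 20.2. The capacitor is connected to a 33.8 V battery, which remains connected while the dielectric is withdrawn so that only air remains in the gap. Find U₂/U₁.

Battery connected ⇒ V is held fixed.
C₂ = 0.0495 C₁ and U = ½CV², so U₂/U₁ = C₂/C₁ = 0.0495.

0.0495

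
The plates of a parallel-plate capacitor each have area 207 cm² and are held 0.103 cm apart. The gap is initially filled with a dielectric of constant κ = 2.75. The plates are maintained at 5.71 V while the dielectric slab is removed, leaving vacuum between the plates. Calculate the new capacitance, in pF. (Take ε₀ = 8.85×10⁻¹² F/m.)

C ≈ 178 pF

A = 207 cm² = 2.07×10⁻² m².
Initially C₁ = κε₀A/d = 2.75 × 8.85×10⁻¹² × 2.07×10⁻² / 1.03×10⁻³ = 4.89×10⁻¹⁰ F.
C = κε₀A/d scales with κ, so C₂/C₁ = 1/κ = 1/2.75 = 0.364.
C₂ = 0.364 × 4.89×10⁻¹⁰ = 1.78×10⁻¹⁰ F.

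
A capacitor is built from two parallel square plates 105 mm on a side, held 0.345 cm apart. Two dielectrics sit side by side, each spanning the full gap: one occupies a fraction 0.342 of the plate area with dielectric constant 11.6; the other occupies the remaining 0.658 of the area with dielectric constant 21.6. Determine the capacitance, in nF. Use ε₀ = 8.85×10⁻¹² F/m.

A = (105 mm)² = 1.10×10⁻² m².
Side-by-side slabs ⇒ two capacitors in parallel, each spanning the full gap.
C₁ = κ₁ε₀A₁/d = 11.6 × 8.85×10⁻¹² × 3.77×10⁻³ / 3.45×10⁻³ = 1.12×10⁻¹⁰ F.
C₂ = κ₂ε₀A₂/d = 21.6 × 8.85×10⁻¹² × 7.25×10⁻³ / 3.45×10⁻³ = 4.02×10⁻¹⁰ F.
C = C₁ + C₂ = 5.14×10⁻¹⁰ F.

0.514 nF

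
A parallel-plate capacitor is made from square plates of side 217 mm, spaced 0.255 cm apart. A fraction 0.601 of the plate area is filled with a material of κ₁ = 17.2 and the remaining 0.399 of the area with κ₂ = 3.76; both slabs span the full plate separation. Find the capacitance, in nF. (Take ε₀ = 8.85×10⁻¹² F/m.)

C ≈ 1.93 nF

A = (217 mm)² = 4.71×10⁻² m².
Side-by-side slabs ⇒ two capacitors in parallel, each spanning the full gap.
C₁ = κ₁ε₀A₁/d = 17.2 × 8.85×10⁻¹² × 2.83×10⁻² / 2.55×10⁻³ = 1.69×10⁻⁹ F.
C₂ = κ₂ε₀A₂/d = 3.76 × 8.85×10⁻¹² × 1.88×10⁻² / 2.55×10⁻³ = 2.45×10⁻¹⁰ F.
C = C₁ + C₂ = 1.93×10⁻⁹ F.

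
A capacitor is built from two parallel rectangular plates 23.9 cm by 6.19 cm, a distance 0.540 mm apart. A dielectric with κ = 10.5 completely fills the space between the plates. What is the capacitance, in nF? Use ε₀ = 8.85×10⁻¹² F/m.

2.55 nF

A = 23.9 × 6.19 cm² = 1.48×10⁻² m².
C = κε₀A/d = 10.5 × 8.85×10⁻¹² × 1.48×10⁻² / 5.40×10⁻⁴ = 2.55×10⁻⁹ F.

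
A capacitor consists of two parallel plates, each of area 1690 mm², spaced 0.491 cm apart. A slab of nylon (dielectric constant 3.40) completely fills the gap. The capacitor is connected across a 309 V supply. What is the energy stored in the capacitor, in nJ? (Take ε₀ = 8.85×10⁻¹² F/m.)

U ≈ 494 nJ

A = 1690 mm² = 1.69×10⁻³ m².
C = κε₀A/d = 3.40 × 8.85×10⁻¹² × 1.69×10⁻³ / 4.91×10⁻³ = 1.04×10⁻¹¹ F.
U = ½CV² = ½ × 1.04×10⁻¹¹ × (309)² = 4.94×10⁻⁷ J.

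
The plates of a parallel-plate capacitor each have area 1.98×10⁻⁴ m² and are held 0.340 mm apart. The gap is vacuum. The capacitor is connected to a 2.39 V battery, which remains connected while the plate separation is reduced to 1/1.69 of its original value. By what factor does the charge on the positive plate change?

1.69

Battery connected ⇒ V is held fixed.
C₂ = 1.69 C₁ and Q = CV, so Q₂/Q₁ = C₂/C₁ = 1.69.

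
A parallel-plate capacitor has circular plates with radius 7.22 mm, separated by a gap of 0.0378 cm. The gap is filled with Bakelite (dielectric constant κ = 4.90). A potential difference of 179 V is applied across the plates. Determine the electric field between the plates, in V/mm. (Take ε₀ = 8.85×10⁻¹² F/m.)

E = V/d = 179 / 3.78×10⁻⁴ = 4.74×10⁵ V/m.

474 V/mm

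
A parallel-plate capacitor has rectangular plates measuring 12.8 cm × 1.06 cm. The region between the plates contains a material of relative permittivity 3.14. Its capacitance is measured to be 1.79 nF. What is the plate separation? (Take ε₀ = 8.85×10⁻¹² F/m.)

A = 12.8 × 1.06 cm² = 1.36×10⁻³ m².
d = κε₀A/C = 3.14 × 8.85×10⁻¹² × 1.36×10⁻³ / 1.79×10⁻⁹ = 2.11×10⁻⁵ m.

d ≈ 21.1 μm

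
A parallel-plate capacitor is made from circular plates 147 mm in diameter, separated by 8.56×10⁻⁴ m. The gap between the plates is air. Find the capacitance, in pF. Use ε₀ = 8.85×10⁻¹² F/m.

A = π(147/2 mm)² = 1.70×10⁻² m².
C = ε₀A/d = 8.85×10⁻¹² × 1.70×10⁻² / 8.56×10⁻⁴ = 1.75×10⁻¹⁰ F.

175 pF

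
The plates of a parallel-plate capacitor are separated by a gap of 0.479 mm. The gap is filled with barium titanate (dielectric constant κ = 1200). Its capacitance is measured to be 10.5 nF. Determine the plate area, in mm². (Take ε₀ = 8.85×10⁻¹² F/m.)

474 mm²

A = Cd/(κε₀) = 1.05×10⁻⁸ × 4.79×10⁻⁴ / (1200 × 8.85×10⁻¹²) = 4.74×10⁻⁴ m².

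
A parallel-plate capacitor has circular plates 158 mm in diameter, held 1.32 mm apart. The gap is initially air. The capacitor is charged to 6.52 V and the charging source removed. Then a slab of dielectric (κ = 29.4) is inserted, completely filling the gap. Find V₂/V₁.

V₂/V₁ ≈ 0.0340

Isolated ⇒ Q is held fixed.
C₂ = 29.4 C₁ and V = Q/C, so V₂/V₁ = C₁/C₂ = 0.0340.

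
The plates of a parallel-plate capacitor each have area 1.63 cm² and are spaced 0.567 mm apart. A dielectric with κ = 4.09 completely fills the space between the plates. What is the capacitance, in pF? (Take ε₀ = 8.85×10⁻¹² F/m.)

A = 1.63 cm² = 1.63×10⁻⁴ m².
C = κε₀A/d = 4.09 × 8.85×10⁻¹² × 1.63×10⁻⁴ / 5.67×10⁻⁴ = 1.04×10⁻¹¹ F.

C ≈ 10.4 pF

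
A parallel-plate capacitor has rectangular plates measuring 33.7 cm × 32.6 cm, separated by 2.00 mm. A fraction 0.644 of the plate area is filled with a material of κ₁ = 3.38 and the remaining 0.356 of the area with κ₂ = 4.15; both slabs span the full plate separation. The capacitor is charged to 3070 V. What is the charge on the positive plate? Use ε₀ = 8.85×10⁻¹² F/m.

A = 33.7 × 32.6 cm² = 0.110 m².
Side-by-side slabs ⇒ two capacitors in parallel, each spanning the full gap.
C₁ = κ₁ε₀A₁/d = 3.38 × 8.85×10⁻¹² × 7.08×10⁻² / 2.00×10⁻³ = 1.06×10⁻⁹ F.
C₂ = κ₂ε₀A₂/d = 4.15 × 8.85×10⁻¹² × 3.91×10⁻² / 2.00×10⁻³ = 7.18×10⁻¹⁰ F.
C = C₁ + C₂ = 1.78×10⁻⁹ F.
Q = CV = 1.78×10⁻⁹ × 3070 = 5.45×10⁻⁶ C.

5.45 μC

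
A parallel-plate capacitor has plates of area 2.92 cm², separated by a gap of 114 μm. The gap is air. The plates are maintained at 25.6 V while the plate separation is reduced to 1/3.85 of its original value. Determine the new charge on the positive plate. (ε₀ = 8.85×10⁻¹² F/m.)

A = 2.92 cm² = 2.92×10⁻⁴ m².
Initially C₁ = ε₀A/d = 8.85×10⁻¹² × 2.92×10⁻⁴ / 1.14×10⁻⁴ = 2.27×10⁻¹¹ F.
Q₁ = 5.80×10⁻¹⁰ C.
Battery connected ⇒ V is held fixed. C₂ = 3.85 C₁ and Q = CV, so Q₂/Q₁ = C₂/C₁ = 3.85.
Q₂ = 3.85 × 5.80×10⁻¹⁰ = 2.23×10⁻⁹ C.

2.23 nC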